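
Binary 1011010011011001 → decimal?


Positional values:
Bit 0: 1 × 2^0 = 1
Bit 3: 1 × 2^3 = 8
Bit 4: 1 × 2^4 = 16
Bit 6: 1 × 2^6 = 64
Bit 7: 1 × 2^7 = 128
Bit 10: 1 × 2^10 = 1024
Bit 12: 1 × 2^12 = 4096
Bit 13: 1 × 2^13 = 8192
Bit 15: 1 × 2^15 = 32768
Sum = 1 + 8 + 16 + 64 + 128 + 1024 + 4096 + 8192 + 32768
= 46297


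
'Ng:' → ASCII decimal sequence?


String: 'Ng:'  (3 characters)
Per-character ASCII lookup:
  'N': uppercase starts at 65: 'N' = 65 + 13 = 78
  'g': lowercase starts at 97: 'g' = 97 + 6 = 103
  ':': special character: ':' = 58
= 78 103 58


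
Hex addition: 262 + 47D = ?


Align and add column by column (LSB to MSB, each column mod 16 with carry):
  0262
+ 047D
  ----
  col 0: 2(2) + D(13) + 0 (carry in) = 15 → F(15), carry out 0
  col 1: 6(6) + 7(7) + 0 (carry in) = 13 → D(13), carry out 0
  col 2: 2(2) + 4(4) + 0 (carry in) = 6 → 6(6), carry out 0
  col 3: 0(0) + 0(0) + 0 (carry in) = 0 → 0(0), carry out 0
Reading digits MSB→LSB: 06DF
Strip leading zeros: 6DF
= 0x6DF


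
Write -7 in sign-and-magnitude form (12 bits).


Sign bit: 1 (negative)
Magnitude: 7 = 00000000111
= 100000000111


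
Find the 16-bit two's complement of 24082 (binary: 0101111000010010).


Original: 0101111000010010
Step 1 - Invert all bits: 1010000111101101
Step 2 - Add 1: 1010000111101101 + 1
= 1010000111101110 (represents -24082)


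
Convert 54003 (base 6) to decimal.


Positional values (base 6):
  3 × 6^0 = 3 × 1 = 3
  0 × 6^1 = 0 × 6 = 0
  0 × 6^2 = 0 × 36 = 0
  4 × 6^3 = 4 × 216 = 864
  5 × 6^4 = 5 × 1296 = 6480
Sum = 3 + 0 + 0 + 864 + 6480
= 7347


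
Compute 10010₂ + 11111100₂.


Align and add column by column (LSB to MSB, carry propagating):
  000010010
+ 011111100
  ---------
  col 0: 0 + 0 + 0 (carry in) = 0 → bit 0, carry out 0
  col 1: 1 + 0 + 0 (carry in) = 1 → bit 1, carry out 0
  col 2: 0 + 1 + 0 (carry in) = 1 → bit 1, carry out 0
  col 3: 0 + 1 + 0 (carry in) = 1 → bit 1, carry out 0
  col 4: 1 + 1 + 0 (carry in) = 2 → bit 0, carry out 1
  col 5: 0 + 1 + 1 (carry in) = 2 → bit 0, carry out 1
  col 6: 0 + 1 + 1 (carry in) = 2 → bit 0, carry out 1
  col 7: 0 + 1 + 1 (carry in) = 2 → bit 0, carry out 1
  col 8: 0 + 0 + 1 (carry in) = 1 → bit 1, carry out 0
Reading bits MSB→LSB: 100001110
Strip leading zeros: 100001110
= 100001110


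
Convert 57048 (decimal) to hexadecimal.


Divide by 16 repeatedly:
57048 ÷ 16 = 3565 remainder 8 (8)
3565 ÷ 16 = 222 remainder 13 (D)
222 ÷ 16 = 13 remainder 14 (E)
13 ÷ 16 = 0 remainder 13 (D)
Reading remainders bottom-up:
= 0xDED8


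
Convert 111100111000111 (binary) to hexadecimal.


Group into 4-bit nibbles: 0111100111000111
  0111 = 7
  1001 = 9
  1100 = C
  0111 = 7
= 0x79C7


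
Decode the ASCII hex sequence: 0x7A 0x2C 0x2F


Codes (hex): 0x7A 0x2C 0x2F
Per-code ASCII lookup:
  0x7A = 122  (range 97-122: lowercase, 122 - 97 = 25) → 'z'
  0x2C = 44  (special character) → ','
  0x2F = 47  (special character) → '/'
= 'z,/'


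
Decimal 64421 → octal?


Divide by 8 repeatedly:
64421 ÷ 8 = 8052 remainder 5
8052 ÷ 8 = 1006 remainder 4
1006 ÷ 8 = 125 remainder 6
125 ÷ 8 = 15 remainder 5
15 ÷ 8 = 1 remainder 7
1 ÷ 8 = 0 remainder 1
Reading remainders bottom-up:
= 0o175645


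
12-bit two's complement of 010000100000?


Original: 010000100000
Step 1 - Invert all bits: 101111011111
Step 2 - Add 1: 101111011111 + 1
= 101111100000 (represents -1056)


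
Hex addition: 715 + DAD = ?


Align and add column by column (LSB to MSB, each column mod 16 with carry):
  0715
+ 0DAD
  ----
  col 0: 5(5) + D(13) + 0 (carry in) = 18 → 2(2), carry out 1
  col 1: 1(1) + A(10) + 1 (carry in) = 12 → C(12), carry out 0
  col 2: 7(7) + D(13) + 0 (carry in) = 20 → 4(4), carry out 1
  col 3: 0(0) + 0(0) + 1 (carry in) = 1 → 1(1), carry out 0
Reading digits MSB→LSB: 14C2
Strip leading zeros: 14C2
= 0x14C2


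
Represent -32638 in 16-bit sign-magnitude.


Sign bit: 1 (negative)
Magnitude: 32638 = 111111101111110
= 1111111101111110


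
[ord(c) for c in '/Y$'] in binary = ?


String: '/Y$'  (3 characters)
Per-character ASCII lookup:
  '/': special character: '/' = 47 → 101111
  'Y': uppercase starts at 65: 'Y' = 65 + 24 = 89 → 1011001
  '$': special character: '$' = 36 → 100100
= 101111 1011001 100100


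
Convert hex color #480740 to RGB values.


Hex: #480740
R = 48₁₆ = 72
G = 07₁₆ = 7
B = 40₁₆ = 64
= RGB(72, 7, 64)


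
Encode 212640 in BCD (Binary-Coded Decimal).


Each digit → 4-bit binary:
  2 → 0010
  1 → 0001
  2 → 0010
  6 → 0110
  4 → 0100
  0 → 0000
= 0010 0001 0010 0110 0100 0000


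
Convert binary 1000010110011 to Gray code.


Binary: 1000010110011
Gray code: G = B XOR (B >> 1)
B >> 1 = 0100001011001
1000010110011 XOR 0100001011001:
  1 XOR 0 = 1
  0 XOR 1 = 1
  0 XOR 0 = 0
  0 XOR 0 = 0
  0 XOR 0 = 0
  1 XOR 0 = 1
  0 XOR 1 = 1
  1 XOR 0 = 1
  1 XOR 1 = 0
  0 XOR 1 = 1
  0 XOR 0 = 0
  1 XOR 0 = 1
  1 XOR 1 = 0
= 1100011101010


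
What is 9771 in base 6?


Divide by 6 repeatedly:
9771 ÷ 6 = 1628 remainder 3
1628 ÷ 6 = 271 remainder 2
271 ÷ 6 = 45 remainder 1
45 ÷ 6 = 7 remainder 3
7 ÷ 6 = 1 remainder 1
1 ÷ 6 = 0 remainder 1
Reading remainders bottom-up:
= 113123


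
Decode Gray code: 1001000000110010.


Gray code: 1001000000110010
MSB stays the same: 1
Each subsequent bit = prev_binary XOR current_gray:
  B[1] = 1 XOR 0 = 1
  B[2] = 1 XOR 0 = 1
  B[3] = 1 XOR 1 = 0
  B[4] = 0 XOR 0 = 0
  B[5] = 0 XOR 0 = 0
  B[6] = 0 XOR 0 = 0
  B[7] = 0 XOR 0 = 0
  B[8] = 0 XOR 0 = 0
  B[9] = 0 XOR 0 = 0
  B[10] = 0 XOR 1 = 1
  B[11] = 1 XOR 1 = 0
  B[12] = 0 XOR 0 = 0
  B[13] = 0 XOR 0 = 0
  B[14] = 0 XOR 1 = 1
  B[15] = 1 XOR 0 = 1
= 1110000000100011 (57379 decimal)


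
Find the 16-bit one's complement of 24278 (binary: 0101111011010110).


Original: 0101111011010110
Invert all bits:
  bit 0: 0 → 1
  bit 1: 1 → 0
  bit 2: 0 → 1
  bit 3: 1 → 0
  bit 4: 1 → 0
  bit 5: 1 → 0
  bit 6: 1 → 0
  bit 7: 0 → 1
  bit 8: 1 → 0
  bit 9: 1 → 0
  bit 10: 0 → 1
  bit 11: 1 → 0
  bit 12: 0 → 1
  bit 13: 1 → 0
  bit 14: 1 → 0
  bit 15: 0 → 1
= 1010000100101001


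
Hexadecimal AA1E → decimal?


Positional values:
Position 0: E × 16^0 = 14 × 1 = 14
Position 1: 1 × 16^1 = 1 × 16 = 16
Position 2: A × 16^2 = 10 × 256 = 2560
Position 3: A × 16^3 = 10 × 4096 = 40960
Sum = 14 + 16 + 2560 + 40960
= 43550


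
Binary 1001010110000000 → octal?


Group into 3-bit groups: 001001010110000000
  001 = 1
  001 = 1
  010 = 2
  110 = 6
  000 = 0
  000 = 0
= 0o112600


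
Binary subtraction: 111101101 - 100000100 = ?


Align and subtract column by column (LSB to MSB, borrowing when needed):
  111101101
- 100000100
  ---------
  col 0: (1 - 0 borrow-in) - 0 → 1 - 0 = 1, borrow out 0
  col 1: (0 - 0 borrow-in) - 0 → 0 - 0 = 0, borrow out 0
  col 2: (1 - 0 borrow-in) - 1 → 1 - 1 = 0, borrow out 0
  col 3: (1 - 0 borrow-in) - 0 → 1 - 0 = 1, borrow out 0
  col 4: (0 - 0 borrow-in) - 0 → 0 - 0 = 0, borrow out 0
  col 5: (1 - 0 borrow-in) - 0 → 1 - 0 = 1, borrow out 0
  col 6: (1 - 0 borrow-in) - 0 → 1 - 0 = 1, borrow out 0
  col 7: (1 - 0 borrow-in) - 0 → 1 - 0 = 1, borrow out 0
  col 8: (1 - 0 borrow-in) - 1 → 1 - 1 = 0, borrow out 0
Reading bits MSB→LSB: 011101001
Strip leading zeros: 11101001
= 11101001


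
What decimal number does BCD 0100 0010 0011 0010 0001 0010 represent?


Each 4-bit group → digit:
  0100 → 4
  0010 → 2
  0011 → 3
  0010 → 2
  0001 → 1
  0010 → 2
= 423212


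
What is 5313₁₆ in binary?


Each hex digit → 4 binary bits:
  5 = 0101
  3 = 0011
  1 = 0001
  3 = 0011
Concatenate: 0101 0011 0001 0011
= 0101001100010011


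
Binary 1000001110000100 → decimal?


Positional values:
Bit 2: 1 × 2^2 = 4
Bit 7: 1 × 2^7 = 128
Bit 8: 1 × 2^8 = 256
Bit 9: 1 × 2^9 = 512
Bit 15: 1 × 2^15 = 32768
Sum = 4 + 128 + 256 + 512 + 32768
= 33668


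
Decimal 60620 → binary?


Divide by 2 repeatedly:
60620 ÷ 2 = 30310 remainder 0
30310 ÷ 2 = 15155 remainder 0
15155 ÷ 2 = 7577 remainder 1
7577 ÷ 2 = 3788 remainder 1
3788 ÷ 2 = 1894 remainder 0
1894 ÷ 2 = 947 remainder 0
947 ÷ 2 = 473 remainder 1
473 ÷ 2 = 236 remainder 1
236 ÷ 2 = 118 remainder 0
118 ÷ 2 = 59 remainder 0
59 ÷ 2 = 29 remainder 1
29 ÷ 2 = 14 remainder 1
14 ÷ 2 = 7 remainder 0
7 ÷ 2 = 3 remainder 1
3 ÷ 2 = 1 remainder 1
1 ÷ 2 = 0 remainder 1
Reading remainders bottom-up:
= 1110110011001100


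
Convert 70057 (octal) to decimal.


Positional values:
Position 0: 7 × 8^0 = 7
Position 1: 5 × 8^1 = 40
Position 2: 0 × 8^2 = 0
Position 3: 0 × 8^3 = 0
Position 4: 7 × 8^4 = 28672
Sum = 7 + 40 + 0 + 0 + 28672
= 28719


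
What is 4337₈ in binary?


Each octal digit → 3 binary bits:
  4 = 100
  3 = 011
  3 = 011
  7 = 111
Concatenate: 100 011 011 111
= 100011011111


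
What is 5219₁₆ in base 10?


Positional values:
Position 0: 9 × 16^0 = 9 × 1 = 9
Position 1: 1 × 16^1 = 1 × 16 = 16
Position 2: 2 × 16^2 = 2 × 256 = 512
Position 3: 5 × 16^3 = 5 × 4096 = 20480
Sum = 9 + 16 + 512 + 20480
= 21017


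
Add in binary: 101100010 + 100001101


Align and add column by column (LSB to MSB, carry propagating):
  0101100010
+ 0100001101
  ----------
  col 0: 0 + 1 + 0 (carry in) = 1 → bit 1, carry out 0
  col 1: 1 + 0 + 0 (carry in) = 1 → bit 1, carry out 0
  col 2: 0 + 1 + 0 (carry in) = 1 → bit 1, carry out 0
  col 3: 0 + 1 + 0 (carry in) = 1 → bit 1, carry out 0
  col 4: 0 + 0 + 0 (carry in) = 0 → bit 0, carry out 0
  col 5: 1 + 0 + 0 (carry in) = 1 → bit 1, carry out 0
  col 6: 1 + 0 + 0 (carry in) = 1 → bit 1, carry out 0
  col 7: 0 + 0 + 0 (carry in) = 0 → bit 0, carry out 0
  col 8: 1 + 1 + 0 (carry in) = 2 → bit 0, carry out 1
  col 9: 0 + 0 + 1 (carry in) = 1 → bit 1, carry out 0
Reading bits MSB→LSB: 1001101111
Strip leading zeros: 1001101111
= 1001101111


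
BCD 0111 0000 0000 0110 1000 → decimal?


Each 4-bit group → digit:
  0111 → 7
  0000 → 0
  0000 → 0
  0110 → 6
  1000 → 8
= 70068


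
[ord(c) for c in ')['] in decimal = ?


String: ')['  (2 characters)
Per-character ASCII lookup:
  ')': special character: ')' = 41
  '[': special character: '[' = 91
= 41 91


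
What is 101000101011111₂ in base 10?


Positional values:
Bit 0: 1 × 2^0 = 1
Bit 1: 1 × 2^1 = 2
Bit 2: 1 × 2^2 = 4
Bit 3: 1 × 2^3 = 8
Bit 4: 1 × 2^4 = 16
Bit 6: 1 × 2^6 = 64
Bit 8: 1 × 2^8 = 256
Bit 12: 1 × 2^12 = 4096
Bit 14: 1 × 2^14 = 16384
Sum = 1 + 2 + 4 + 8 + 16 + 64 + 256 + 4096 + 16384
= 20831


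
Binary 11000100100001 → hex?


Group into 4-bit nibbles: 0011000100100001
  0011 = 3
  0001 = 1
  0010 = 2
  0001 = 1
= 0x3121


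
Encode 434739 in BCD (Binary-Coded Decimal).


Each digit → 4-bit binary:
  4 → 0100
  3 → 0011
  4 → 0100
  7 → 0111
  3 → 0011
  9 → 1001
= 0100 0011 0100 0111 0011 1001


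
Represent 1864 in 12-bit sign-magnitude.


Sign bit: 0 (positive)
Magnitude: 1864 = 11101001000
= 011101001000


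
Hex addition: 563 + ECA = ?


Align and add column by column (LSB to MSB, each column mod 16 with carry):
  0563
+ 0ECA
  ----
  col 0: 3(3) + A(10) + 0 (carry in) = 13 → D(13), carry out 0
  col 1: 6(6) + C(12) + 0 (carry in) = 18 → 2(2), carry out 1
  col 2: 5(5) + E(14) + 1 (carry in) = 20 → 4(4), carry out 1
  col 3: 0(0) + 0(0) + 1 (carry in) = 1 → 1(1), carry out 0
Reading digits MSB→LSB: 142D
Strip leading zeros: 142D
= 0x142D


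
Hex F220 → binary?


Each hex digit → 4 binary bits:
  F = 1111
  2 = 0010
  2 = 0010
  0 = 0000
Concatenate: 1111 0010 0010 0000
= 1111001000100000


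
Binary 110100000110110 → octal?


Group into 3-bit groups: 110100000110110
  110 = 6
  100 = 4
  000 = 0
  110 = 6
  110 = 6
= 0o64066


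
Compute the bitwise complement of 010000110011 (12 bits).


Original: 010000110011
Invert all bits:
  bit 0: 0 → 1
  bit 1: 1 → 0
  bit 2: 0 → 1
  bit 3: 0 → 1
  bit 4: 0 → 1
  bit 5: 0 → 1
  bit 6: 1 → 0
  bit 7: 1 → 0
  bit 8: 0 → 1
  bit 9: 0 → 1
  bit 10: 1 → 0
  bit 11: 1 → 0
= 101111001100


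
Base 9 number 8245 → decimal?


Positional values (base 9):
  5 × 9^0 = 5 × 1 = 5
  4 × 9^1 = 4 × 9 = 36
  2 × 9^2 = 2 × 81 = 162
  8 × 9^3 = 8 × 729 = 5832
Sum = 5 + 36 + 162 + 5832
= 6035


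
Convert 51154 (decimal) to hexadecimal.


Divide by 16 repeatedly:
51154 ÷ 16 = 3197 remainder 2 (2)
3197 ÷ 16 = 199 remainder 13 (D)
199 ÷ 16 = 12 remainder 7 (7)
12 ÷ 16 = 0 remainder 12 (C)
Reading remainders bottom-up:
= 0xC7D2


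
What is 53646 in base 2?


Divide by 2 repeatedly:
53646 ÷ 2 = 26823 remainder 0
26823 ÷ 2 = 13411 remainder 1
13411 ÷ 2 = 6705 remainder 1
6705 ÷ 2 = 3352 remainder 1
3352 ÷ 2 = 1676 remainder 0
1676 ÷ 2 = 838 remainder 0
838 ÷ 2 = 419 remainder 0
419 ÷ 2 = 209 remainder 1
209 ÷ 2 = 104 remainder 1
104 ÷ 2 = 52 remainder 0
52 ÷ 2 = 26 remainder 0
26 ÷ 2 = 13 remainder 0
13 ÷ 2 = 6 remainder 1
6 ÷ 2 = 3 remainder 0
3 ÷ 2 = 1 remainder 1
1 ÷ 2 = 0 remainder 1
Reading remainders bottom-up:
= 1101000110001110


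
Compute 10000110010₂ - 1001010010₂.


Align and subtract column by column (LSB to MSB, borrowing when needed):
  10000110010
- 01001010010
  -----------
  col 0: (0 - 0 borrow-in) - 0 → 0 - 0 = 0, borrow out 0
  col 1: (1 - 0 borrow-in) - 1 → 1 - 1 = 0, borrow out 0
  col 2: (0 - 0 borrow-in) - 0 → 0 - 0 = 0, borrow out 0
  col 3: (0 - 0 borrow-in) - 0 → 0 - 0 = 0, borrow out 0
  col 4: (1 - 0 borrow-in) - 1 → 1 - 1 = 0, borrow out 0
  col 5: (1 - 0 borrow-in) - 0 → 1 - 0 = 1, borrow out 0
  col 6: (0 - 0 borrow-in) - 1 → borrow from next column: (0+2) - 1 = 1, borrow out 1
  col 7: (0 - 1 borrow-in) - 0 → borrow from next column: (-1+2) - 0 = 1, borrow out 1
  col 8: (0 - 1 borrow-in) - 0 → borrow from next column: (-1+2) - 0 = 1, borrow out 1
  col 9: (0 - 1 borrow-in) - 1 → borrow from next column: (-1+2) - 1 = 0, borrow out 1
  col 10: (1 - 1 borrow-in) - 0 → 0 - 0 = 0, borrow out 0
Reading bits MSB→LSB: 00111100000
Strip leading zeros: 111100000
= 111100000


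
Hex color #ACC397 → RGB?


Hex: #ACC397
R = AC₁₆ = 172
G = C3₁₆ = 195
B = 97₁₆ = 151
= RGB(172, 195, 151)


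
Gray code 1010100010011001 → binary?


Gray code: 1010100010011001
MSB stays the same: 1
Each subsequent bit = prev_binary XOR current_gray:
  B[1] = 1 XOR 0 = 1
  B[2] = 1 XOR 1 = 0
  B[3] = 0 XOR 0 = 0
  B[4] = 0 XOR 1 = 1
  B[5] = 1 XOR 0 = 1
  B[6] = 1 XOR 0 = 1
  B[7] = 1 XOR 0 = 1
  B[8] = 1 XOR 1 = 0
  B[9] = 0 XOR 0 = 0
  B[10] = 0 XOR 0 = 0
  B[11] = 0 XOR 1 = 1
  B[12] = 1 XOR 1 = 0
  B[13] = 0 XOR 0 = 0
  B[14] = 0 XOR 0 = 0
  B[15] = 0 XOR 1 = 1
= 1100111100010001 (53009 decimal)


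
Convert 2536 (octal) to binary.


Each octal digit → 3 binary bits:
  2 = 010
  5 = 101
  3 = 011
  6 = 110
Concatenate: 010 101 011 110
= 010101011110


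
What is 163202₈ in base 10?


Positional values:
Position 0: 2 × 8^0 = 2
Position 1: 0 × 8^1 = 0
Position 2: 2 × 8^2 = 128
Position 3: 3 × 8^3 = 1536
Position 4: 6 × 8^4 = 24576
Position 5: 1 × 8^5 = 32768
Sum = 2 + 0 + 128 + 1536 + 24576 + 32768
= 59010


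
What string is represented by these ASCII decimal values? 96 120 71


Codes (decimal): 96 120 71
Per-code ASCII lookup:
  96  (special character) → '`'
  120  (range 97-122: lowercase, 120 - 97 = 23) → 'x'
  71  (range 65-90: uppercase, 71 - 65 = 6) → 'G'
= '`xG'


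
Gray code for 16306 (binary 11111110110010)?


Binary: 11111110110010
Gray code: G = B XOR (B >> 1)
B >> 1 = 01111111011001
11111110110010 XOR 01111111011001:
  1 XOR 0 = 1
  1 XOR 1 = 0
  1 XOR 1 = 0
  1 XOR 1 = 0
  1 XOR 1 = 0
  1 XOR 1 = 0
  1 XOR 1 = 0
  0 XOR 1 = 1
  1 XOR 0 = 1
  1 XOR 1 = 0
  0 XOR 1 = 1
  0 XOR 0 = 0
  1 XOR 0 = 1
  0 XOR 1 = 1
= 10000001101011


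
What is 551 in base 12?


Divide by 12 repeatedly:
551 ÷ 12 = 45 remainder 11
45 ÷ 12 = 3 remainder 9
3 ÷ 12 = 0 remainder 3
Reading remainders bottom-up:
= 39B


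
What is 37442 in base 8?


Divide by 8 repeatedly:
37442 ÷ 8 = 4680 remainder 2
4680 ÷ 8 = 585 remainder 0
585 ÷ 8 = 73 remainder 1
73 ÷ 8 = 9 remainder 1
9 ÷ 8 = 1 remainder 1
1 ÷ 8 = 0 remainder 1
Reading remainders bottom-up:
= 0o111102


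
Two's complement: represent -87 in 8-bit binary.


Original: 01010111
Step 1 - Invert all bits: 10101000
Step 2 - Add 1: 10101000 + 1
= 10101001 (represents -87)


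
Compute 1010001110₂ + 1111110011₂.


Align and add column by column (LSB to MSB, carry propagating):
  01010001110
+ 01111110011
  -----------
  col 0: 0 + 1 + 0 (carry in) = 1 → bit 1, carry out 0
  col 1: 1 + 1 + 0 (carry in) = 2 → bit 0, carry out 1
  col 2: 1 + 0 + 1 (carry in) = 2 → bit 0, carry out 1
  col 3: 1 + 0 + 1 (carry in) = 2 → bit 0, carry out 1
  col 4: 0 + 1 + 1 (carry in) = 2 → bit 0, carry out 1
  col 5: 0 + 1 + 1 (carry in) = 2 → bit 0, carry out 1
  col 6: 0 + 1 + 1 (carry in) = 2 → bit 0, carry out 1
  col 7: 1 + 1 + 1 (carry in) = 3 → bit 1, carry out 1
  col 8: 0 + 1 + 1 (carry in) = 2 → bit 0, carry out 1
  col 9: 1 + 1 + 1 (carry in) = 3 → bit 1, carry out 1
  col 10: 0 + 0 + 1 (carry in) = 1 → bit 1, carry out 0
Reading bits MSB→LSB: 11010000001
Strip leading zeros: 11010000001
= 11010000001


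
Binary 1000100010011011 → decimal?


Positional values:
Bit 0: 1 × 2^0 = 1
Bit 1: 1 × 2^1 = 2
Bit 3: 1 × 2^3 = 8
Bit 4: 1 × 2^4 = 16
Bit 7: 1 × 2^7 = 128
Bit 11: 1 × 2^11 = 2048
Bit 15: 1 × 2^15 = 32768
Sum = 1 + 2 + 8 + 16 + 128 + 2048 + 32768
= 34971


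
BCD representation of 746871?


Each digit → 4-bit binary:
  7 → 0111
  4 → 0100
  6 → 0110
  8 → 1000
  7 → 0111
  1 → 0001
= 0111 0100 0110 1000 0111 0001


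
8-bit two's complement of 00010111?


Original: 00010111
Step 1 - Invert all bits: 11101000
Step 2 - Add 1: 11101000 + 1
= 11101001 (represents -23)


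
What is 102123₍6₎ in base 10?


Positional values (base 6):
  3 × 6^0 = 3 × 1 = 3
  2 × 6^1 = 2 × 6 = 12
  1 × 6^2 = 1 × 36 = 36
  2 × 6^3 = 2 × 216 = 432
  0 × 6^4 = 0 × 1296 = 0
  1 × 6^5 = 1 × 7776 = 7776
Sum = 3 + 12 + 36 + 432 + 0 + 7776
= 8259


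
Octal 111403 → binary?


Each octal digit → 3 binary bits:
  1 = 001
  1 = 001
  1 = 001
  4 = 100
  0 = 000
  3 = 011
Concatenate: 001 001 001 100 000 011
= 001001001100000011


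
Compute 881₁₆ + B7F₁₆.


Align and add column by column (LSB to MSB, each column mod 16 with carry):
  0881
+ 0B7F
  ----
  col 0: 1(1) + F(15) + 0 (carry in) = 16 → 0(0), carry out 1
  col 1: 8(8) + 7(7) + 1 (carry in) = 16 → 0(0), carry out 1
  col 2: 8(8) + B(11) + 1 (carry in) = 20 → 4(4), carry out 1
  col 3: 0(0) + 0(0) + 1 (carry in) = 1 → 1(1), carry out 0
Reading digits MSB→LSB: 1400
Strip leading zeros: 1400
= 0x1400


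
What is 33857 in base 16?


Divide by 16 repeatedly:
33857 ÷ 16 = 2116 remainder 1 (1)
2116 ÷ 16 = 132 remainder 4 (4)
132 ÷ 16 = 8 remainder 4 (4)
8 ÷ 16 = 0 remainder 8 (8)
Reading remainders bottom-up:
= 0x8441


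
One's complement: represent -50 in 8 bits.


Original: 00110010
Invert all bits:
  bit 0: 0 → 1
  bit 1: 0 → 1
  bit 2: 1 → 0
  bit 3: 1 → 0
  bit 4: 0 → 1
  bit 5: 0 → 1
  bit 6: 1 → 0
  bit 7: 0 → 1
= 11001101


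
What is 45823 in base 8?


Divide by 8 repeatedly:
45823 ÷ 8 = 5727 remainder 7
5727 ÷ 8 = 715 remainder 7
715 ÷ 8 = 89 remainder 3
89 ÷ 8 = 11 remainder 1
11 ÷ 8 = 1 remainder 3
1 ÷ 8 = 0 remainder 1
Reading remainders bottom-up:
= 0o131377


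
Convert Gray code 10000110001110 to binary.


Gray code: 10000110001110
MSB stays the same: 1
Each subsequent bit = prev_binary XOR current_gray:
  B[1] = 1 XOR 0 = 1
  B[2] = 1 XOR 0 = 1
  B[3] = 1 XOR 0 = 1
  B[4] = 1 XOR 0 = 1
  B[5] = 1 XOR 1 = 0
  B[6] = 0 XOR 1 = 1
  B[7] = 1 XOR 0 = 1
  B[8] = 1 XOR 0 = 1
  B[9] = 1 XOR 0 = 1
  B[10] = 1 XOR 1 = 0
  B[11] = 0 XOR 1 = 1
  B[12] = 1 XOR 1 = 0
  B[13] = 0 XOR 0 = 0
= 11111011110100 (16116 decimal)


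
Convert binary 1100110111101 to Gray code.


Binary: 1100110111101
Gray code: G = B XOR (B >> 1)
B >> 1 = 0110011011110
1100110111101 XOR 0110011011110:
  1 XOR 0 = 1
  1 XOR 1 = 0
  0 XOR 1 = 1
  0 XOR 0 = 0
  1 XOR 0 = 1
  1 XOR 1 = 0
  0 XOR 1 = 1
  1 XOR 0 = 1
  1 XOR 1 = 0
  1 XOR 1 = 0
  1 XOR 1 = 0
  0 XOR 1 = 1
  1 XOR 0 = 1
= 1010101100011


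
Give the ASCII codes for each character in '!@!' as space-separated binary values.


String: '!@!'  (3 characters)
Per-character ASCII lookup:
  '!': special character: '!' = 33 → 100001
  '@': special character: '@' = 64 → 1000000
  '!': special character: '!' = 33 → 100001
= 100001 1000000 100001


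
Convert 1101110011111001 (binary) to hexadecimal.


Group into 4-bit nibbles: 1101110011111001
  1101 = D
  1100 = C
  1111 = F
  1001 = 9
= 0xDCF9


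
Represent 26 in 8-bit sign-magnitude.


Sign bit: 0 (positive)
Magnitude: 26 = 0011010
= 00011010


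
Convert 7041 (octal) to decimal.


Positional values:
Position 0: 1 × 8^0 = 1
Position 1: 4 × 8^1 = 32
Position 2: 0 × 8^2 = 0
Position 3: 7 × 8^3 = 3584
Sum = 1 + 32 + 0 + 3584
= 3617


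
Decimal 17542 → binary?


Divide by 2 repeatedly:
17542 ÷ 2 = 8771 remainder 0
8771 ÷ 2 = 4385 remainder 1
4385 ÷ 2 = 2192 remainder 1
2192 ÷ 2 = 1096 remainder 0
1096 ÷ 2 = 548 remainder 0
548 ÷ 2 = 274 remainder 0
274 ÷ 2 = 137 remainder 0
137 ÷ 2 = 68 remainder 1
68 ÷ 2 = 34 remainder 0
34 ÷ 2 = 17 remainder 0
17 ÷ 2 = 8 remainder 1
8 ÷ 2 = 4 remainder 0
4 ÷ 2 = 2 remainder 0
2 ÷ 2 = 1 remainder 0
1 ÷ 2 = 0 remainder 1
Reading remainders bottom-up:
= 100010010000110


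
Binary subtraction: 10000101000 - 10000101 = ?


Align and subtract column by column (LSB to MSB, borrowing when needed):
  10000101000
- 00010000101
  -----------
  col 0: (0 - 0 borrow-in) - 1 → borrow from next column: (0+2) - 1 = 1, borrow out 1
  col 1: (0 - 1 borrow-in) - 0 → borrow from next column: (-1+2) - 0 = 1, borrow out 1
  col 2: (0 - 1 borrow-in) - 1 → borrow from next column: (-1+2) - 1 = 0, borrow out 1
  col 3: (1 - 1 borrow-in) - 0 → 0 - 0 = 0, borrow out 0
  col 4: (0 - 0 borrow-in) - 0 → 0 - 0 = 0, borrow out 0
  col 5: (1 - 0 borrow-in) - 0 → 1 - 0 = 1, borrow out 0
  col 6: (0 - 0 borrow-in) - 0 → 0 - 0 = 0, borrow out 0
  col 7: (0 - 0 borrow-in) - 1 → borrow from next column: (0+2) - 1 = 1, borrow out 1
  col 8: (0 - 1 borrow-in) - 0 → borrow from next column: (-1+2) - 0 = 1, borrow out 1
  col 9: (0 - 1 borrow-in) - 0 → borrow from next column: (-1+2) - 0 = 1, borrow out 1
  col 10: (1 - 1 borrow-in) - 0 → 0 - 0 = 0, borrow out 0
Reading bits MSB→LSB: 01110100011
Strip leading zeros: 1110100011
= 1110100011


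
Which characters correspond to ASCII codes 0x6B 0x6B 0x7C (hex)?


Codes (hex): 0x6B 0x6B 0x7C
Per-code ASCII lookup:
  0x6B = 107  (range 97-122: lowercase, 107 - 97 = 10) → 'k'
  0x6B = 107  (range 97-122: lowercase, 107 - 97 = 10) → 'k'
  0x7C = 124  (special character) → '|'
= 'kk|'


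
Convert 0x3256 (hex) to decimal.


Positional values:
Position 0: 6 × 16^0 = 6 × 1 = 6
Position 1: 5 × 16^1 = 5 × 16 = 80
Position 2: 2 × 16^2 = 2 × 256 = 512
Position 3: 3 × 16^3 = 3 × 4096 = 12288
Sum = 6 + 80 + 512 + 12288
= 12886


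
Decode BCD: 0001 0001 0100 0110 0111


Each 4-bit group → digit:
  0001 → 1
  0001 → 1
  0100 → 4
  0110 → 6
  0111 → 7
= 11467


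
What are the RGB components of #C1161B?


Hex: #C1161B
R = C1₁₆ = 193
G = 16₁₆ = 22
B = 1B₁₆ = 27
= RGB(193, 22, 27)


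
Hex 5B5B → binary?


Each hex digit → 4 binary bits:
  5 = 0101
  B = 1011
  5 = 0101
  B = 1011
Concatenate: 0101 1011 0101 1011
= 0101101101011011


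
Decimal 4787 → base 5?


Divide by 5 repeatedly:
4787 ÷ 5 = 957 remainder 2
957 ÷ 5 = 191 remainder 2
191 ÷ 5 = 38 remainder 1
38 ÷ 5 = 7 remainder 3
7 ÷ 5 = 1 remainder 2
1 ÷ 5 = 0 remainder 1
Reading remainders bottom-up:
= 123122


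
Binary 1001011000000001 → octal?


Group into 3-bit groups: 001001011000000001
  001 = 1
  001 = 1
  011 = 3
  000 = 0
  000 = 0
  001 = 1
= 0o113001


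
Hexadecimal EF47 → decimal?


Positional values:
Position 0: 7 × 16^0 = 7 × 1 = 7
Position 1: 4 × 16^1 = 4 × 16 = 64
Position 2: F × 16^2 = 15 × 256 = 3840
Position 3: E × 16^3 = 14 × 4096 = 57344
Sum = 7 + 64 + 3840 + 57344
= 61255


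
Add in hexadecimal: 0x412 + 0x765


Align and add column by column (LSB to MSB, each column mod 16 with carry):
  0412
+ 0765
  ----
  col 0: 2(2) + 5(5) + 0 (carry in) = 7 → 7(7), carry out 0
  col 1: 1(1) + 6(6) + 0 (carry in) = 7 → 7(7), carry out 0
  col 2: 4(4) + 7(7) + 0 (carry in) = 11 → B(11), carry out 0
  col 3: 0(0) + 0(0) + 0 (carry in) = 0 → 0(0), carry out 0
Reading digits MSB→LSB: 0B77
Strip leading zeros: B77
= 0xB77


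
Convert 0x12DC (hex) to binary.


Each hex digit → 4 binary bits:
  1 = 0001
  2 = 0010
  D = 1101
  C = 1100
Concatenate: 0001 0010 1101 1100
= 0001001011011100


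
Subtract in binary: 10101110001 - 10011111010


Align and subtract column by column (LSB to MSB, borrowing when needed):
  10101110001
- 10011111010
  -----------
  col 0: (1 - 0 borrow-in) - 0 → 1 - 0 = 1, borrow out 0
  col 1: (0 - 0 borrow-in) - 1 → borrow from next column: (0+2) - 1 = 1, borrow out 1
  col 2: (0 - 1 borrow-in) - 0 → borrow from next column: (-1+2) - 0 = 1, borrow out 1
  col 3: (0 - 1 borrow-in) - 1 → borrow from next column: (-1+2) - 1 = 0, borrow out 1
  col 4: (1 - 1 borrow-in) - 1 → borrow from next column: (0+2) - 1 = 1, borrow out 1
  col 5: (1 - 1 borrow-in) - 1 → borrow from next column: (0+2) - 1 = 1, borrow out 1
  col 6: (1 - 1 borrow-in) - 1 → borrow from next column: (0+2) - 1 = 1, borrow out 1
  col 7: (0 - 1 borrow-in) - 1 → borrow from next column: (-1+2) - 1 = 0, borrow out 1
  col 8: (1 - 1 borrow-in) - 0 → 0 - 0 = 0, borrow out 0
  col 9: (0 - 0 borrow-in) - 0 → 0 - 0 = 0, borrow out 0
  col 10: (1 - 0 borrow-in) - 1 → 1 - 1 = 0, borrow out 0
Reading bits MSB→LSB: 00001110111
Strip leading zeros: 1110111
= 1110111


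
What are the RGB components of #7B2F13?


Hex: #7B2F13
R = 7B₁₆ = 123
G = 2F₁₆ = 47
B = 13₁₆ = 19
= RGB(123, 47, 19)


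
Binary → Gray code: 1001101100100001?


Binary: 1001101100100001
Gray code: G = B XOR (B >> 1)
B >> 1 = 0100110110010000
1001101100100001 XOR 0100110110010000:
  1 XOR 0 = 1
  0 XOR 1 = 1
  0 XOR 0 = 0
  1 XOR 0 = 1
  1 XOR 1 = 0
  0 XOR 1 = 1
  1 XOR 0 = 1
  1 XOR 1 = 0
  0 XOR 1 = 1
  0 XOR 0 = 0
  1 XOR 0 = 1
  0 XOR 1 = 1
  0 XOR 0 = 0
  0 XOR 0 = 0
  0 XOR 0 = 0
  1 XOR 0 = 1
= 1101011010110001


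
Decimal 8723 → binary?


Divide by 2 repeatedly:
8723 ÷ 2 = 4361 remainder 1
4361 ÷ 2 = 2180 remainder 1
2180 ÷ 2 = 1090 remainder 0
1090 ÷ 2 = 545 remainder 0
545 ÷ 2 = 272 remainder 1
272 ÷ 2 = 136 remainder 0
136 ÷ 2 = 68 remainder 0
68 ÷ 2 = 34 remainder 0
34 ÷ 2 = 17 remainder 0
17 ÷ 2 = 8 remainder 1
8 ÷ 2 = 4 remainder 0
4 ÷ 2 = 2 remainder 0
2 ÷ 2 = 1 remainder 0
1 ÷ 2 = 0 remainder 1
Reading remainders bottom-up:
= 10001000010011


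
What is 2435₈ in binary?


Each octal digit → 3 binary bits:
  2 = 010
  4 = 100
  3 = 011
  5 = 101
Concatenate: 010 100 011 101
= 010100011101


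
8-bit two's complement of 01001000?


Original: 01001000
Step 1 - Invert all bits: 10110111
Step 2 - Add 1: 10110111 + 1
= 10111000 (represents -72)


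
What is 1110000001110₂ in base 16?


Group into 4-bit nibbles: 0001110000001110
  0001 = 1
  1100 = C
  0000 = 0
  1110 = E
= 0x1C0E


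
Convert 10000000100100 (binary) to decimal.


Positional values:
Bit 2: 1 × 2^2 = 4
Bit 5: 1 × 2^5 = 32
Bit 13: 1 × 2^13 = 8192
Sum = 4 + 32 + 8192
= 8228


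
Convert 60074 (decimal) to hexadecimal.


Divide by 16 repeatedly:
60074 ÷ 16 = 3754 remainder 10 (A)
3754 ÷ 16 = 234 remainder 10 (A)
234 ÷ 16 = 14 remainder 10 (A)
14 ÷ 16 = 0 remainder 14 (E)
Reading remainders bottom-up:
= 0xEAAA


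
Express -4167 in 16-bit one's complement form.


Original: 0001000001000111
Invert all bits:
  bit 0: 0 → 1
  bit 1: 0 → 1
  bit 2: 0 → 1
  bit 3: 1 → 0
  bit 4: 0 → 1
  bit 5: 0 → 1
  bit 6: 0 → 1
  bit 7: 0 → 1
  bit 8: 0 → 1
  bit 9: 1 → 0
  bit 10: 0 → 1
  bit 11: 0 → 1
  bit 12: 0 → 1
  bit 13: 1 → 0
  bit 14: 1 → 0
  bit 15: 1 → 0
= 1110111110111000


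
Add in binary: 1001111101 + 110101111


Align and add column by column (LSB to MSB, carry propagating):
  01001111101
+ 00110101111
  -----------
  col 0: 1 + 1 + 0 (carry in) = 2 → bit 0, carry out 1
  col 1: 0 + 1 + 1 (carry in) = 2 → bit 0, carry out 1
  col 2: 1 + 1 + 1 (carry in) = 3 → bit 1, carry out 1
  col 3: 1 + 1 + 1 (carry in) = 3 → bit 1, carry out 1
  col 4: 1 + 0 + 1 (carry in) = 2 → bit 0, carry out 1
  col 5: 1 + 1 + 1 (carry in) = 3 → bit 1, carry out 1
  col 6: 1 + 0 + 1 (carry in) = 2 → bit 0, carry out 1
  col 7: 0 + 1 + 1 (carry in) = 2 → bit 0, carry out 1
  col 8: 0 + 1 + 1 (carry in) = 2 → bit 0, carry out 1
  col 9: 1 + 0 + 1 (carry in) = 2 → bit 0, carry out 1
  col 10: 0 + 0 + 1 (carry in) = 1 → bit 1, carry out 0
Reading bits MSB→LSB: 10000101100
Strip leading zeros: 10000101100
= 10000101100


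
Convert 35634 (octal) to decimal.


Positional values:
Position 0: 4 × 8^0 = 4
Position 1: 3 × 8^1 = 24
Position 2: 6 × 8^2 = 384
Position 3: 5 × 8^3 = 2560
Position 4: 3 × 8^4 = 12288
Sum = 4 + 24 + 384 + 2560 + 12288
= 15260


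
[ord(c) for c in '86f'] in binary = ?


String: '86f'  (3 characters)
Per-character ASCII lookup:
  '8': digits start at 48: '8' = 48 + 8 = 56 → 111000
  '6': digits start at 48: '6' = 48 + 6 = 54 → 110110
  'f': lowercase starts at 97: 'f' = 97 + 5 = 102 → 1100110
= 111000 110110 1100110


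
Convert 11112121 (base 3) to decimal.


Positional values (base 3):
  1 × 3^0 = 1 × 1 = 1
  2 × 3^1 = 2 × 3 = 6
  1 × 3^2 = 1 × 9 = 9
  2 × 3^3 = 2 × 27 = 54
  1 × 3^4 = 1 × 81 = 81
  1 × 3^5 = 1 × 243 = 243
  1 × 3^6 = 1 × 729 = 729
  1 × 3^7 = 1 × 2187 = 2187
Sum = 1 + 6 + 9 + 54 + 81 + 243 + 729 + 2187
= 3310


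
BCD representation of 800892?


Each digit → 4-bit binary:
  8 → 1000
  0 → 0000
  0 → 0000
  8 → 1000
  9 → 1001
  2 → 0010
= 1000 0000 0000 1000 1001 0010


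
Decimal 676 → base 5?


Divide by 5 repeatedly:
676 ÷ 5 = 135 remainder 1
135 ÷ 5 = 27 remainder 0
27 ÷ 5 = 5 remainder 2
5 ÷ 5 = 1 remainder 0
1 ÷ 5 = 0 remainder 1
Reading remainders bottom-up:
= 10201


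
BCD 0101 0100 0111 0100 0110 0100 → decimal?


Each 4-bit group → digit:
  0101 → 5
  0100 → 4
  0111 → 7
  0100 → 4
  0110 → 6
  0100 → 4
= 547464


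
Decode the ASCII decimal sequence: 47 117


Codes (decimal): 47 117
Per-code ASCII lookup:
  47  (special character) → '/'
  117  (range 97-122: lowercase, 117 - 97 = 20) → 'u'
= '/u'


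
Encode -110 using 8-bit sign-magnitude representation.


Sign bit: 1 (negative)
Magnitude: 110 = 1101110
= 11101110


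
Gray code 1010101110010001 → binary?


Gray code: 1010101110010001
MSB stays the same: 1
Each subsequent bit = prev_binary XOR current_gray:
  B[1] = 1 XOR 0 = 1
  B[2] = 1 XOR 1 = 0
  B[3] = 0 XOR 0 = 0
  B[4] = 0 XOR 1 = 1
  B[5] = 1 XOR 0 = 1
  B[6] = 1 XOR 1 = 0
  B[7] = 0 XOR 1 = 1
  B[8] = 1 XOR 1 = 0
  B[9] = 0 XOR 0 = 0
  B[10] = 0 XOR 0 = 0
  B[11] = 0 XOR 1 = 1
  B[12] = 1 XOR 0 = 1
  B[13] = 1 XOR 0 = 1
  B[14] = 1 XOR 0 = 1
  B[15] = 1 XOR 1 = 0
= 1100110100011110 (52510 decimal)


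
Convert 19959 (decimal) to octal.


Divide by 8 repeatedly:
19959 ÷ 8 = 2494 remainder 7
2494 ÷ 8 = 311 remainder 6
311 ÷ 8 = 38 remainder 7
38 ÷ 8 = 4 remainder 6
4 ÷ 8 = 0 remainder 4
Reading remainders bottom-up:
= 0o46767


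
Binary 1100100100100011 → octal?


Group into 3-bit groups: 001100100100100011
  001 = 1
  100 = 4
  100 = 4
  100 = 4
  100 = 4
  011 = 3
= 0o144443


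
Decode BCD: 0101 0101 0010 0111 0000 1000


Each 4-bit group → digit:
  0101 → 5
  0101 → 5
  0010 → 2
  0111 → 7
  0000 → 0
  1000 → 8
= 552708


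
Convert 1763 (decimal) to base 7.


Divide by 7 repeatedly:
1763 ÷ 7 = 251 remainder 6
251 ÷ 7 = 35 remainder 6
35 ÷ 7 = 5 remainder 0
5 ÷ 7 = 0 remainder 5
Reading remainders bottom-up:
= 5066


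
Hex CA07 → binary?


Each hex digit → 4 binary bits:
  C = 1100
  A = 1010
  0 = 0000
  7 = 0111
Concatenate: 1100 1010 0000 0111
= 1100101000000111


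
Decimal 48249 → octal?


Divide by 8 repeatedly:
48249 ÷ 8 = 6031 remainder 1
6031 ÷ 8 = 753 remainder 7
753 ÷ 8 = 94 remainder 1
94 ÷ 8 = 11 remainder 6
11 ÷ 8 = 1 remainder 3
1 ÷ 8 = 0 remainder 1
Reading remainders bottom-up:
= 0o136171


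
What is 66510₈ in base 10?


Positional values:
Position 0: 0 × 8^0 = 0
Position 1: 1 × 8^1 = 8
Position 2: 5 × 8^2 = 320
Position 3: 6 × 8^3 = 3072
Position 4: 6 × 8^4 = 24576
Sum = 0 + 8 + 320 + 3072 + 24576
= 27976


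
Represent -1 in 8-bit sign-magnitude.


Sign bit: 1 (negative)
Magnitude: 1 = 0000001
= 10000001


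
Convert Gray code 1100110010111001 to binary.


Gray code: 1100110010111001
MSB stays the same: 1
Each subsequent bit = prev_binary XOR current_gray:
  B[1] = 1 XOR 1 = 0
  B[2] = 0 XOR 0 = 0
  B[3] = 0 XOR 0 = 0
  B[4] = 0 XOR 1 = 1
  B[5] = 1 XOR 1 = 0
  B[6] = 0 XOR 0 = 0
  B[7] = 0 XOR 0 = 0
  B[8] = 0 XOR 1 = 1
  B[9] = 1 XOR 0 = 1
  B[10] = 1 XOR 1 = 0
  B[11] = 0 XOR 1 = 1
  B[12] = 1 XOR 1 = 0
  B[13] = 0 XOR 0 = 0
  B[14] = 0 XOR 0 = 0
  B[15] = 0 XOR 1 = 1
= 1000100011010001 (35025 decimal)


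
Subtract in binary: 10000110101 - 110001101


Align and subtract column by column (LSB to MSB, borrowing when needed):
  10000110101
- 00110001101
  -----------
  col 0: (1 - 0 borrow-in) - 1 → 1 - 1 = 0, borrow out 0
  col 1: (0 - 0 borrow-in) - 0 → 0 - 0 = 0, borrow out 0
  col 2: (1 - 0 borrow-in) - 1 → 1 - 1 = 0, borrow out 0
  col 3: (0 - 0 borrow-in) - 1 → borrow from next column: (0+2) - 1 = 1, borrow out 1
  col 4: (1 - 1 borrow-in) - 0 → 0 - 0 = 0, borrow out 0
  col 5: (1 - 0 borrow-in) - 0 → 1 - 0 = 1, borrow out 0
  col 6: (0 - 0 borrow-in) - 0 → 0 - 0 = 0, borrow out 0
  col 7: (0 - 0 borrow-in) - 1 → borrow from next column: (0+2) - 1 = 1, borrow out 1
  col 8: (0 - 1 borrow-in) - 1 → borrow from next column: (-1+2) - 1 = 0, borrow out 1
  col 9: (0 - 1 borrow-in) - 0 → borrow from next column: (-1+2) - 0 = 1, borrow out 1
  col 10: (1 - 1 borrow-in) - 0 → 0 - 0 = 0, borrow out 0
Reading bits MSB→LSB: 01010101000
Strip leading zeros: 1010101000
= 1010101000


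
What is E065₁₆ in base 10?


Positional values:
Position 0: 5 × 16^0 = 5 × 1 = 5
Position 1: 6 × 16^1 = 6 × 16 = 96
Position 2: 0 × 16^2 = 0 × 256 = 0
Position 3: E × 16^3 = 14 × 4096 = 57344
Sum = 5 + 96 + 0 + 57344
= 57445


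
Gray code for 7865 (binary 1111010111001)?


Binary: 1111010111001
Gray code: G = B XOR (B >> 1)
B >> 1 = 0111101011100
1111010111001 XOR 0111101011100:
  1 XOR 0 = 1
  1 XOR 1 = 0
  1 XOR 1 = 0
  1 XOR 1 = 0
  0 XOR 1 = 1
  1 XOR 0 = 1
  0 XOR 1 = 1
  1 XOR 0 = 1
  1 XOR 1 = 0
  1 XOR 1 = 0
  0 XOR 1 = 1
  0 XOR 0 = 0
  1 XOR 0 = 1
= 1000111100101


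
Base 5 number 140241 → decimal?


Positional values (base 5):
  1 × 5^0 = 1 × 1 = 1
  4 × 5^1 = 4 × 5 = 20
  2 × 5^2 = 2 × 25 = 50
  0 × 5^3 = 0 × 125 = 0
  4 × 5^4 = 4 × 625 = 2500
  1 × 5^5 = 1 × 3125 = 3125
Sum = 1 + 20 + 50 + 0 + 2500 + 3125
= 5696


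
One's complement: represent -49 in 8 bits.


Original: 00110001
Invert all bits:
  bit 0: 0 → 1
  bit 1: 0 → 1
  bit 2: 1 → 0
  bit 3: 1 → 0
  bit 4: 0 → 1
  bit 5: 0 → 1
  bit 6: 0 → 1
  bit 7: 1 → 0
= 11001110


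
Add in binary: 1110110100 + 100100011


Align and add column by column (LSB to MSB, carry propagating):
  01110110100
+ 00100100011
  -----------
  col 0: 0 + 1 + 0 (carry in) = 1 → bit 1, carry out 0
  col 1: 0 + 1 + 0 (carry in) = 1 → bit 1, carry out 0
  col 2: 1 + 0 + 0 (carry in) = 1 → bit 1, carry out 0
  col 3: 0 + 0 + 0 (carry in) = 0 → bit 0, carry out 0
  col 4: 1 + 0 + 0 (carry in) = 1 → bit 1, carry out 0
  col 5: 1 + 1 + 0 (carry in) = 2 → bit 0, carry out 1
  col 6: 0 + 0 + 1 (carry in) = 1 → bit 1, carry out 0
  col 7: 1 + 0 + 0 (carry in) = 1 → bit 1, carry out 0
  col 8: 1 + 1 + 0 (carry in) = 2 → bit 0, carry out 1
  col 9: 1 + 0 + 1 (carry in) = 2 → bit 0, carry out 1
  col 10: 0 + 0 + 1 (carry in) = 1 → bit 1, carry out 0
Reading bits MSB→LSB: 10011010111
Strip leading zeros: 10011010111
= 10011010111


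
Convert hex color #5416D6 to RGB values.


Hex: #5416D6
R = 54₁₆ = 84
G = 16₁₆ = 22
B = D6₁₆ = 214
= RGB(84, 22, 214)


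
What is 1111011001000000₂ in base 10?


Positional values:
Bit 6: 1 × 2^6 = 64
Bit 9: 1 × 2^9 = 512
Bit 10: 1 × 2^10 = 1024
Bit 12: 1 × 2^12 = 4096
Bit 13: 1 × 2^13 = 8192
Bit 14: 1 × 2^14 = 16384
Bit 15: 1 × 2^15 = 32768
Sum = 64 + 512 + 1024 + 4096 + 8192 + 16384 + 32768
= 63040


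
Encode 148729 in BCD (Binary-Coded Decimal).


Each digit → 4-bit binary:
  1 → 0001
  4 → 0100
  8 → 1000
  7 → 0111
  2 → 0010
  9 → 1001
= 0001 0100 1000 0111 0010 1001


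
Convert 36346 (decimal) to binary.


Divide by 2 repeatedly:
36346 ÷ 2 = 18173 remainder 0
18173 ÷ 2 = 9086 remainder 1
9086 ÷ 2 = 4543 remainder 0
4543 ÷ 2 = 2271 remainder 1
2271 ÷ 2 = 1135 remainder 1
1135 ÷ 2 = 567 remainder 1
567 ÷ 2 = 283 remainder 1
283 ÷ 2 = 141 remainder 1
141 ÷ 2 = 70 remainder 1
70 ÷ 2 = 35 remainder 0
35 ÷ 2 = 17 remainder 1
17 ÷ 2 = 8 remainder 1
8 ÷ 2 = 4 remainder 0
4 ÷ 2 = 2 remainder 0
2 ÷ 2 = 1 remainder 0
1 ÷ 2 = 0 remainder 1
Reading remainders bottom-up:
= 1000110111111010


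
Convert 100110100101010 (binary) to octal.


Group into 3-bit groups: 100110100101010
  100 = 4
  110 = 6
  100 = 4
  101 = 5
  010 = 2
= 0o46452


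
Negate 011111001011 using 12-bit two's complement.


Original: 011111001011
Step 1 - Invert all bits: 100000110100
Step 2 - Add 1: 100000110100 + 1
= 100000110101 (represents -1995)


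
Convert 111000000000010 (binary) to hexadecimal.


Group into 4-bit nibbles: 0111000000000010
  0111 = 7
  0000 = 0
  0000 = 0
  0010 = 2
= 0x7002


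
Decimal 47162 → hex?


Divide by 16 repeatedly:
47162 ÷ 16 = 2947 remainder 10 (A)
2947 ÷ 16 = 184 remainder 3 (3)
184 ÷ 16 = 11 remainder 8 (8)
11 ÷ 16 = 0 remainder 11 (B)
Reading remainders bottom-up:
= 0xB83A


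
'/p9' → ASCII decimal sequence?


String: '/p9'  (3 characters)
Per-character ASCII lookup:
  '/': special character: '/' = 47
  'p': lowercase starts at 97: 'p' = 97 + 15 = 112
  '9': digits start at 48: '9' = 48 + 9 = 57
= 47 112 57


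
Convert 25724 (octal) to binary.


Each octal digit → 3 binary bits:
  2 = 010
  5 = 101
  7 = 111
  2 = 010
  4 = 100
Concatenate: 010 101 111 010 100
= 010101111010100


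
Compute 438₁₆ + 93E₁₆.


Align and add column by column (LSB to MSB, each column mod 16 with carry):
  0438
+ 093E
  ----
  col 0: 8(8) + E(14) + 0 (carry in) = 22 → 6(6), carry out 1
  col 1: 3(3) + 3(3) + 1 (carry in) = 7 → 7(7), carry out 0
  col 2: 4(4) + 9(9) + 0 (carry in) = 13 → D(13), carry out 0
  col 3: 0(0) + 0(0) + 0 (carry in) = 0 → 0(0), carry out 0
Reading digits MSB→LSB: 0D76
Strip leading zeros: D76
= 0xD76


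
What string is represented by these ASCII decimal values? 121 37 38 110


Codes (decimal): 121 37 38 110
Per-code ASCII lookup:
  121  (range 97-122: lowercase, 121 - 97 = 24) → 'y'
  37  (special character) → '%'
  38  (special character) → '&'
  110  (range 97-122: lowercase, 110 - 97 = 13) → 'n'
= 'y%&n'
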